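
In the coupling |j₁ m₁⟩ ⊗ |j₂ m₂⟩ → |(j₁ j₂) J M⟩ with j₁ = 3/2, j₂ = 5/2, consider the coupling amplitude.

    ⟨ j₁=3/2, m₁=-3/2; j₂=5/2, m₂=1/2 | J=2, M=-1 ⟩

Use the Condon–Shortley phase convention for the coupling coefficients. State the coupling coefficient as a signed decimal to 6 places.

+0.566947

√[5·2!1!3!/7! · 0!3!3!2!1!3!] = √(36/7)
  +(−1)^2/∏(2,0,1,1,0,2)! = 1/4  (running 1/4)
⟨..|..⟩ = √(36/7)·(1/4) = +0.566947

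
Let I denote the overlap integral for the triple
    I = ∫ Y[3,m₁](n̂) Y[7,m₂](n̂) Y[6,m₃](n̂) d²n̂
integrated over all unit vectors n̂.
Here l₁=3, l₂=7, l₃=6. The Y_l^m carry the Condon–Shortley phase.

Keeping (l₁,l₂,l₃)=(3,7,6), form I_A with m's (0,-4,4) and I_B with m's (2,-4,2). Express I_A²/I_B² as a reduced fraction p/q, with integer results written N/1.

Shared (l₁,l₂,l₃)=(3,7,6): N and (l;000)² cancel in I_A²/I_B².
A: Δ = 4!·2!·10!/17! = 1/2042040; Racah Σ t=1..3: t=1:−1/967680 t=2:+1/1451520 t=3:−1/43545600 = -1/2721600; ⇒ 3j(3 7 6; 0 -4 4)² = 32/7735, sgn -1
B: Δ = 4!·2!·10!/17! = 1/2042040; Racah Σ t=0..1: t=0:+1/725760 t=1:−1/967680 = 1/2903040; ⇒ 3j(3 7 6; 2 -4 2)² = 5/3094, sgn +1
I_A²/I_B² = (32/7735)/(5/3094) = 64/25

64/25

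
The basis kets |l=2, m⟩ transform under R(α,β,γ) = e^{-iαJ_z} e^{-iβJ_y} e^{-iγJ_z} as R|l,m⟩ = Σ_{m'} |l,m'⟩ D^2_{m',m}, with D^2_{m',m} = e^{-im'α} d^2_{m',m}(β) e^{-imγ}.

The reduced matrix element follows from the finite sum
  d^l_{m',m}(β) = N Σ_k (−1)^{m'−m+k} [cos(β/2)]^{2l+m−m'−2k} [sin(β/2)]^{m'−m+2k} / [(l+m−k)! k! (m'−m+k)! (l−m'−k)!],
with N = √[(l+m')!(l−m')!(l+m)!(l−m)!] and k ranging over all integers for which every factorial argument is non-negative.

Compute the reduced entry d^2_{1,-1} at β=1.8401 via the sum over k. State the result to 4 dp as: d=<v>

d^2_{1,-1}(β=1.8401) via the finite sum:
With c≡cos(β/2)=0.605780 and s≡sin(β/2)=0.795632, N=[6·1·1·6]^{1/2}=6.000000
Admissible k: 0..1 (factorial args all ≥0)
  k=0: (−1)^2·6.0000/(2)·0.6058^2·0.7956^2 = +0.696909
  k=1: (−1)^3·6.0000/(6)·0.6058^0·0.7956^4 = -0.400727
d^2_{1,-1}(1.8401) = +0.696909 -0.400727 = +0.296182

d=0.2962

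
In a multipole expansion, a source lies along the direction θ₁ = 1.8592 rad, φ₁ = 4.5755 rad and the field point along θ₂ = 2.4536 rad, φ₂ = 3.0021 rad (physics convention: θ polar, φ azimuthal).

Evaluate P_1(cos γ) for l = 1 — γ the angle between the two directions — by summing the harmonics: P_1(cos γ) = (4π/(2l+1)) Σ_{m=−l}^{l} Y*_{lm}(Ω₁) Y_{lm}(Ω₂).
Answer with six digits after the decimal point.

0.218137

Summing Y*_{l m}(θ₁,φ₁)·Y_{l m}(θ₂,φ₂) over m ∈ [−1, 1]; prefactor 4π/(2·1+1) = 4.188790:
  m=-1: (-0.045200, -0.328126) × (-0.217254, -0.030503) = (-0.000189, 0.072665)  (running Σ = (-0.000189, 0.072665))
  m=0: (-0.138969, -0.000000) × (-0.377456, 0.000000) = (0.052455, 0.000000)  (running Σ = (0.052266, 0.072665))
  m=1: (0.045200, -0.328126) × (0.217254, -0.030503) = (-0.000189, -0.072665)  (running Σ = (0.052076, 0.000000))
Σ over m = (0.052076, 0.000000); ×(4π/3) → (0.218137, 0.000000). Real part: 0.218137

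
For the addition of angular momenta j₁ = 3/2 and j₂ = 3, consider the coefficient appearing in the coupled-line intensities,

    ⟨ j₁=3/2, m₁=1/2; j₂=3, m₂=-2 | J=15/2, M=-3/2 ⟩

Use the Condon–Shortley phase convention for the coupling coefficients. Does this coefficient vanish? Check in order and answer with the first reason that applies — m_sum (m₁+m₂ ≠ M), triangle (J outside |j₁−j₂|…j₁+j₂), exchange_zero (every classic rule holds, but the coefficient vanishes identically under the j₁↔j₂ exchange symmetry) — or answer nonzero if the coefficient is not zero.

triangle

m-sum: m₁+m₂ = 1/2+(-2) = -3/2, M = -3/2  ✓
triangle: need |j₁−j₂| ≤ J ≤ j₁+j₂, i.e. J ∈ [3/2, 9/2]; J = 15/2 is outside ✗ ⇒ coefficient is 0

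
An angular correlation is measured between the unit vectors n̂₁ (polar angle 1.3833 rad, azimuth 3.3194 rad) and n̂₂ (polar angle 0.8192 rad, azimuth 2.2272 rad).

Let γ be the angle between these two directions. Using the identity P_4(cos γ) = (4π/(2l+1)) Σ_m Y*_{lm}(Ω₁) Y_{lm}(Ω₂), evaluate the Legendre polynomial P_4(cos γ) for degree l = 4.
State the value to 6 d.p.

Summing Y*_{l m}(θ₁,φ₁)·Y_{l m}(θ₂,φ₂) over m ∈ [−4, 4]; prefactor 4π/(2·4+1) = 1.396263:
  m=-4: (0.31235 + 0.26915j) × (-0.10967 - 0.06221j) = -0.01751 - 0.04895j  (running Σ = -0.01751 - 0.04895j)
  m=-3: (-0.19052 - 0.11251j) × (0.30719 - 0.12930j) = -0.07307 - 0.00993j  (running Σ = -0.09059 - 0.05887j)
  m=-2: (-0.22908 - 0.08508j) × (-0.10312 + 0.39081j) = 0.05687 - 0.08075j  (running Σ = -0.03371 - 0.13963j)
  m=-1: (0.23508 + 0.04224j) × (-0.03796 - 0.04928j) = -0.00684 - 0.01319j  (running Σ = -0.04055 - 0.15281j)
  m=0: (0.21156 + 0.00000j) × (-0.35744 + 0.00000j) = -0.07562 + 0.00000j  (running Σ = -0.11618 - 0.15281j)
  m=1: (-0.23508 + 0.04224j) × (0.03796 - 0.04928j) = -0.00684 + 0.01319j  (running Σ = -0.12302 - 0.13963j)
  m=2: (-0.22908 + 0.08508j) × (-0.10312 - 0.39081j) = 0.05687 + 0.08075j  (running Σ = -0.06614 - 0.05887j)
  m=3: (0.19052 - 0.11251j) × (-0.30719 - 0.12930j) = -0.07307 + 0.00993j  (running Σ = -0.13922 - 0.04895j)
  m=4: (0.31235 - 0.26915j) × (-0.10967 + 0.06221j) = -0.01751 + 0.04895j  (running Σ = -0.15673 + 0.00000j)
Total Σ_m = -0.15673 + 0.00000j. Multiply by 1.396263: -0.21884 + 0.00000j. P_4(cos γ) = -0.218837

-0.218837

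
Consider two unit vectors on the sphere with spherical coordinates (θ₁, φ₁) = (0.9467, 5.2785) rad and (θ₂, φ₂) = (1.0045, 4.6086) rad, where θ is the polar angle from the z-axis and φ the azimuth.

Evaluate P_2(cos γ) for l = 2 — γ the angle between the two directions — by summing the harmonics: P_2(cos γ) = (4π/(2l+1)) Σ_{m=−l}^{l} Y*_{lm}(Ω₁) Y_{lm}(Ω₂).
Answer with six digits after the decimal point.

0.584594

Summing Y*_{l m}(θ₁,φ₁)·Y_{l m}(θ₂,φ₂) over m ∈ [−2, 2]; prefactor 4π/(2·2+1) = 2.513274:
  [-2]  conj(Y_{2,-2})(Ω₁) = -0.108017-0.230295i ; Y_{2,-2}(Ω₂) = -0.269182-0.056693i ; Δ = +0.016020+0.068115i
  [-1]  conj(Y_{2,-1})(Ω₁) = +0.196492-0.309195i ; Y_{2,-1}(Ω₂) = -0.036238+0.347895i ; Δ = +0.100447+0.079563i
  [+0]  conj(Y_{2,0})(Ω₁) = +0.007710-0.000000i ; Y_{2,0}(Ω₂) = -0.043042+0.000000i ; Δ = -0.000332+0.000000i
  [+1]  conj(Y_{2,1})(Ω₁) = -0.196492-0.309195i ; Y_{2,1}(Ω₂) = +0.036238+0.347895i ; Δ = +0.100447-0.079563i
  [+2]  conj(Y_{2,2})(Ω₁) = -0.108017+0.230295i ; Y_{2,2}(Ω₂) = -0.269182+0.056693i ; Δ = +0.016020-0.068115i
Total Σ_m = +0.232603+0.000000i. Multiply by 2.513274: +0.584594+0.000000i. P_2(cos γ) = 0.584594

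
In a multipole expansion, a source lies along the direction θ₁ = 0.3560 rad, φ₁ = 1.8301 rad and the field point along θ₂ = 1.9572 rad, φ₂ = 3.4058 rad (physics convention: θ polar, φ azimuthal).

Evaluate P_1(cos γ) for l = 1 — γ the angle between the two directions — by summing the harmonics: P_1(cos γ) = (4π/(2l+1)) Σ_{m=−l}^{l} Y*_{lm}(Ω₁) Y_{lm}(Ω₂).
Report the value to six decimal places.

Summing Y*_{l m}(θ₁,φ₁)·Y_{l m}(θ₂,φ₂) over m ∈ [−1, 1]; prefactor 4π/(2·1+1) = 4.188790:
  term(m=-1) = -0.000189-0.038535i   from Y*(Ω₁)=-0.030875+0.116389i, Y(Ω₂)=-0.308916+0.083572i
  term(m=+0) = -0.084327+0.000000i   from Y*(Ω₁)=+0.457966-0.000000i, Y(Ω₂)=-0.184135+0.000000i
  term(m=+1) = -0.000189+0.038535i   from Y*(Ω₁)=+0.030875+0.116389i, Y(Ω₂)=+0.308916+0.083572i
Total Σ_m = -0.084705+0.000000i. Multiply by 4.188790: -0.354813+0.000000i. P_1(cos γ) = -0.354813

-0.354813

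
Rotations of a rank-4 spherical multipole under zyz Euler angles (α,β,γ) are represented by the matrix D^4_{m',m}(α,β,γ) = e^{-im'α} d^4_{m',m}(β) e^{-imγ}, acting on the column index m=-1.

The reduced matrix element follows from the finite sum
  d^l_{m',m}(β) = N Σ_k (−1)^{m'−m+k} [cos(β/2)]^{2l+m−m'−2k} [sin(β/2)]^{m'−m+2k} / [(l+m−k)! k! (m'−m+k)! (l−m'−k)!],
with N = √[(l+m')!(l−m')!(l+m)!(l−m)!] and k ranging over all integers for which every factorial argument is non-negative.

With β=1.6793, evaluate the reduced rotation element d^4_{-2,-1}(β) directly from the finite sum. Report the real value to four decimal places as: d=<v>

d^4_{-2,-1}(β=1.6793) via the finite sum:
With c≡cos(β/2)=0.667723 and s≡sin(β/2)=0.744409, N=[2·720·6·120]^{1/2}=1018.233765
The bounds max(0,m−m')=1 and min(l+m,l−m')=3 give 3 terms
  k=1: (−1)^0·1018.2338/(240)·0.6677^7·0.7444^1 = +0.186906
  k=2: (−1)^1·1018.2338/(48)·0.6677^5·0.7444^3 = -1.161515
  k=3: (−1)^2·1018.2338/(72)·0.6677^3·0.7444^5 = +0.962419
d^4_{-2,-1}(1.6793) = +0.186906 -1.161515 +0.962419 = -0.012190

d=-0.0122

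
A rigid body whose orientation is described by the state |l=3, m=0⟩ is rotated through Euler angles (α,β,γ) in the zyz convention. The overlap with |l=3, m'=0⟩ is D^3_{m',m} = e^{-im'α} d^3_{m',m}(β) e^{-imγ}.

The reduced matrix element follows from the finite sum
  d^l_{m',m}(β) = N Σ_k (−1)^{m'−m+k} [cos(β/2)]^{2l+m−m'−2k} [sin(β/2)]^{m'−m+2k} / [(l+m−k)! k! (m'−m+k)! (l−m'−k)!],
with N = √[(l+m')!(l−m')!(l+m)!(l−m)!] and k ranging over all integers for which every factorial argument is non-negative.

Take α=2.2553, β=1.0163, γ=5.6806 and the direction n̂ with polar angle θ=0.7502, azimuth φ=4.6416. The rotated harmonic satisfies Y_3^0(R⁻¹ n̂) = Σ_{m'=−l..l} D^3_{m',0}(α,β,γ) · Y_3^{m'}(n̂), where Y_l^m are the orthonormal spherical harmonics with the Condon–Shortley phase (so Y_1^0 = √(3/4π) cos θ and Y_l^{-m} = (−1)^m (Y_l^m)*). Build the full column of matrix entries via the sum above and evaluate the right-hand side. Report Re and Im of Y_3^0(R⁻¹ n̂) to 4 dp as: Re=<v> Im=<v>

Need the full column D^3_{m',0} for m'=−3..3 at α=2.2553, β=1.0163, γ=5.6806.
cos(β/2)=0.873646, sin(β/2)=0.486562
d^3_{-3,0}: single k=3 term ⇒ +0.343507;  D = +0.304257+0.159451i
d^3_{-2,0}: k∈[2..3] ⇒ +0.755403 -0.234306 = +0.521097;  D = -0.104440-0.510524i
d^3_{-1,0}: k∈[1..3] ⇒ +0.857840 -0.798239 +0.082531 = +0.142133;  D = -0.089869+0.110115i
d^3_{0,0}: k∈[0..3] ⇒ +0.444645 -1.241255 +0.385004 -0.013269 = -0.424874;  D = -0.424874+0.000000i
d^3_{1,0}: k∈[0..2] ⇒ -0.857840 +0.798239 -0.082531 = -0.142133;  D = +0.089869+0.110115i
d^3_{2,0}: k∈[0..1] ⇒ +0.755403 -0.234306 = +0.521097;  D = -0.104440+0.510524i
d^3_{3,0}: single k=0 term ⇒ -0.343507;  D = -0.304257+0.159451i
Y_3^{m'}(θ=0.7502,φ=4.6416) and Σ D·Y over m':
  (+0.3043+0.1595i)·(+0.0279-0.1293i)  (-0.1044-0.5105i)·(-0.3440-0.0490i)  (-0.0899+0.1101i)·(-0.0261+0.3683i)  (-0.4249+0.0000i)·(-0.0885+0.0000i)  (+0.0899+0.1101i)·(+0.0261+0.3683i)  (-0.1044+0.5105i)·(-0.3440+0.0490i)  (-0.3043+0.1595i)·(-0.0279-0.1293i)
Y_3^0(R⁻¹ n̂) = +0.041148+0.000000i

Re=0.0411 Im=0.0000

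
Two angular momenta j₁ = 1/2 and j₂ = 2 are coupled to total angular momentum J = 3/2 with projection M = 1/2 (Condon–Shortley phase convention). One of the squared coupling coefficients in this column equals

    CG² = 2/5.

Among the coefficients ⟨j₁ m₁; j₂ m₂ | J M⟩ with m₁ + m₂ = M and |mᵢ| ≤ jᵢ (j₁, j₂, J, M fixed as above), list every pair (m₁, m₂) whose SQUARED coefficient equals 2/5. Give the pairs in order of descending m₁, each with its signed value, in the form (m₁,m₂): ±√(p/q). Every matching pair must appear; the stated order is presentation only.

(1/2,0): +√(2/5)

Admissible pairs with m₁+m₂ = M = 1/2: (-1/2,1), (1/2,0)
  (m₁,m₂)=(1/2,0): CG² = 2/5, CG = +√(2/5)   ← matches the target
  (m₁,m₂)=(-1/2,1): CG² = 3/5, CG = −√(3/5)
Pairs with CG² = 2/5: (1/2,0): +√(2/5)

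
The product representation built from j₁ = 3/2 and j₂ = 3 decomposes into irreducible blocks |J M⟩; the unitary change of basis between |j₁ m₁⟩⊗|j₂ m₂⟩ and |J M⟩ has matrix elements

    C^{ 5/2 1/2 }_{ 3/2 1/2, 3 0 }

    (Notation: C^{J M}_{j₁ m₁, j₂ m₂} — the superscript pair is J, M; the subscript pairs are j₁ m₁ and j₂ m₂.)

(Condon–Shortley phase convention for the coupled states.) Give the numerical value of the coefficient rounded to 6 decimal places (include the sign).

j₁+j₂−J=2  J+j₁−j₂=1  J−j₁+j₂=4  j₁+j₂+J+1=8
(j₁±m₁, j₂±m₂, J±M) = (2,1,3,3,3,2)
P² = 216/35
sum k=0..1:
  [0] +1/12 = 1/12
  [1] −1/4 = -1/4
S = -1/6
C² = P²·S² = 6/35 ; C = -0.414039

−√(6/35) = -0.414039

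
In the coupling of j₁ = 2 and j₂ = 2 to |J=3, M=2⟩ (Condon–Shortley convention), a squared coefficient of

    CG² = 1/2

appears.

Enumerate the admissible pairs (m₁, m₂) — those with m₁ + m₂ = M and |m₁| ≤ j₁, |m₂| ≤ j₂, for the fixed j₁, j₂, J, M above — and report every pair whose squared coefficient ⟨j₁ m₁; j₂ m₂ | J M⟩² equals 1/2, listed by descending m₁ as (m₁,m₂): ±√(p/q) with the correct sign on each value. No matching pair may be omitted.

Admissible pairs with m₁+m₂ = M = 2: (0,2), (1,1), (2,0)
  (m₁,m₂)=(2,0): CG² = 1/2, CG = +√(1/2)   ← matches the target
  (m₁,m₂)=(1,1): CG² = 0/1, CG = 0
  (m₁,m₂)=(0,2): CG² = 1/2, CG = −√(1/2)   ← matches the target
Pairs with CG² = 1/2: (2,0): +√(1/2); (0,2): −√(1/2)

(2,0): +√(1/2); (0,2): −√(1/2)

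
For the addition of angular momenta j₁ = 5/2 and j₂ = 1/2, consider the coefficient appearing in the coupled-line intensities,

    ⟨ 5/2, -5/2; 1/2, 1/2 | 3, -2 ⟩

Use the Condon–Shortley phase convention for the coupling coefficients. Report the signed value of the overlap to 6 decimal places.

triangle: 0!*5!*1!/7! = 120/5040
(j±m)!: 0!*5!*1!*0!*1!*5! = 14400
prefactor² = (2J+1)*Δ*N² = 2400
  k=0: +1/(0!*0!*5!*1!*0!*0!) = 1/120
Σ = 1/120  ⇒  CG² = 2400*(1/120)² = 1/6
CG = +√(1/6) = +0.408248

+0.408248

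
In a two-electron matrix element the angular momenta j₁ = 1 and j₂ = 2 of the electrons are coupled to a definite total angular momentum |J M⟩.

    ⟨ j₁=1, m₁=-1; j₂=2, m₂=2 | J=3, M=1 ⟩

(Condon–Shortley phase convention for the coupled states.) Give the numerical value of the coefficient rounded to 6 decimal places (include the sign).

triangle: 0!*2!*4!/7! = 48/5040
(j±m)!: 0!*2!*4!*0!*4!*2! = 2304
prefactor² = (2J+1)*Δ*N² = 768/5
  k=0: +1/(0!*0!*2!*4!*0!*0!) = 1/48
Σ = 1/48  ⇒  CG² = 768/5*(1/48)² = 1/15
CG = +√(1/15) = +0.258199

+0.258199  (= +√(1/15))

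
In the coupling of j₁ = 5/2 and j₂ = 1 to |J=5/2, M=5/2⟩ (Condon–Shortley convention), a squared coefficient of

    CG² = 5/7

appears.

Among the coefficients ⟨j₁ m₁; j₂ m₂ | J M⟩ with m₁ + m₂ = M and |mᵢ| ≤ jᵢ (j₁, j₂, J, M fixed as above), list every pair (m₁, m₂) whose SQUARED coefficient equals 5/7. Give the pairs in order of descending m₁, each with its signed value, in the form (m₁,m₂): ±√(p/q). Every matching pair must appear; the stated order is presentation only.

Admissible pairs with m₁+m₂ = M = 5/2: (3/2,1), (5/2,0)
  (m₁,m₂)=(5/2,0): CG² = 5/7, CG = +√(5/7)   ← matches the target
  (m₁,m₂)=(3/2,1): CG² = 2/7, CG = −√(2/7)
Pairs with CG² = 5/7: (5/2,0): +√(5/7)

(5/2,0): +√(5/7)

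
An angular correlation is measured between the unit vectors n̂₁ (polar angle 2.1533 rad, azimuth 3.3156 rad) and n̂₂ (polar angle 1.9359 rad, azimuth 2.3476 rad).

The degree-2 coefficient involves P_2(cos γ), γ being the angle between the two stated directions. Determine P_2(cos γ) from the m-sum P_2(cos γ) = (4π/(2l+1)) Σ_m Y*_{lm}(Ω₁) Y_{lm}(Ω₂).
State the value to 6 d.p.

Expand P_2 via completeness: Σ_{m} conj(Y_{2,m}) at Ω₁ times Y_{2,m} at Ω₂ —
  m=-2: Y*=0.25323 + 0.09187j  Y=-0.00579 + 0.33698j  product -0.03242 + 0.08480j
  m=-1: Y*=0.34955 + 0.06144j  Y=0.18062 + 0.18375j  product 0.05184 + 0.07533j
  m=+0: Y*=-0.02905 + 0.00000j  Y=-0.19477 + 0.00000j  product 0.00566 + 0.00000j
  m=+1: Y*=-0.34955 + 0.06144j  Y=-0.18062 + 0.18375j  product 0.05184 - 0.07533j
  m=+2: Y*=0.25323 - 0.09187j  Y=-0.00579 - 0.33698j  product -0.03242 - 0.08480j
Accumulated sum 0.04450 + 0.00000j; after 4π/(2l+1) scaling, 0.11183 + 0.00000j ⇒ P_2 = 0.111833

0.111833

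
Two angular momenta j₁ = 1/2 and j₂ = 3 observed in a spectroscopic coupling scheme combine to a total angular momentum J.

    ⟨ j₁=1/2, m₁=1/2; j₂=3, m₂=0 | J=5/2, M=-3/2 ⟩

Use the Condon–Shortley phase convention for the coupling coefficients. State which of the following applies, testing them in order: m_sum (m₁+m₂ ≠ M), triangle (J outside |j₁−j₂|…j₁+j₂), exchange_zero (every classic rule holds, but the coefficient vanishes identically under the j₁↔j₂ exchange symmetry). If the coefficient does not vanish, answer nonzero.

m-sum: m₁+m₂ = 1/2+0 = 1/2, M = -3/2  ✗ ⇒ coefficient is 0

m_sum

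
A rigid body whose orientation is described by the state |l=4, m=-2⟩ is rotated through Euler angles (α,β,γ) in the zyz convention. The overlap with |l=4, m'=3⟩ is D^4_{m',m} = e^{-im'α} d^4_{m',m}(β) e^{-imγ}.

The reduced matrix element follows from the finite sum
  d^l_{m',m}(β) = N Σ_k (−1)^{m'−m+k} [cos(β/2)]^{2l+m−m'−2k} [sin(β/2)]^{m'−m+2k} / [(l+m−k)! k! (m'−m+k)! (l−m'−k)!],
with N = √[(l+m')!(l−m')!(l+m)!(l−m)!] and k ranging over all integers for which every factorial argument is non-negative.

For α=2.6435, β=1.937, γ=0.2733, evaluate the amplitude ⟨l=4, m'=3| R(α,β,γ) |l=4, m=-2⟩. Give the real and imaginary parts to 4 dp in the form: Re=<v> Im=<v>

Re=-0.1036 Im=0.2038

D^4_{3,-2}(2.6435,1.9370,0.2733) = e^{-i·3·2.6435}·d^4_{3,-2}(1.9370)·e^{-i·-2·0.2733}. Compute d first:
c=cos(1.937000/2)=0.566536, s=sin(1.937000/2)=0.824037; N=√[5040·1·2·720]=2693.993318
Admissible k: 0..1 (factorial args all ≥0)
  k=0: (−1)^5·2693.9933/(240)·0.5665^3·0.8240^5 = -0.775535
  k=1: (−1)^6·2693.9933/(720)·0.5665^1·0.8240^7 = +0.546913
d^4_{3,-2}(1.9370) = -0.775535 +0.546913 = -0.228622
D = (-0.076444-0.997074i)·(-0.228622)·(+0.854297+0.519786i) = -0.103557+0.203824i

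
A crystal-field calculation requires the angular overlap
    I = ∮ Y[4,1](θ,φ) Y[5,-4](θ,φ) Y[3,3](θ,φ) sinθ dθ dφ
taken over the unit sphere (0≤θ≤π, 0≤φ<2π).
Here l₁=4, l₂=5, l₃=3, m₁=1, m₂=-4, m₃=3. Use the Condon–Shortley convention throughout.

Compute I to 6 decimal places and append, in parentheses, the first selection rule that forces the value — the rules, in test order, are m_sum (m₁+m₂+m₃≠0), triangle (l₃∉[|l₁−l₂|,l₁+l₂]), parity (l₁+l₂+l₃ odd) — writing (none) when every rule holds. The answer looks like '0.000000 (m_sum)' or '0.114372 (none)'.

Rules hold: Σm=0, L=12 even, 1≤3≤9.
N = 9·11·7 = 693
Δ = 6!·2!·4!/13! = 1/180180
Racah Σ t=2..4: t=2:+1/576 t=3:−1/144 t=4:+1/576 = -1/288
⇒ 3j(4 5 3; 0 0 0)² = 20/1001, sgn +1
Racah Σ t=1..1: t=1:−1/5760 = -1/5760
⇒ 3j(4 5 3; 1 -4 3)² = 9/286, sgn -1
4πI² = N·(3j₀)²·(3jₘ)² = 810/1859
I = -1·√(0.435718/4π) = -0.18620781
No selection rule forces the value: the integral is nonzero (none).

-0.186208 (none)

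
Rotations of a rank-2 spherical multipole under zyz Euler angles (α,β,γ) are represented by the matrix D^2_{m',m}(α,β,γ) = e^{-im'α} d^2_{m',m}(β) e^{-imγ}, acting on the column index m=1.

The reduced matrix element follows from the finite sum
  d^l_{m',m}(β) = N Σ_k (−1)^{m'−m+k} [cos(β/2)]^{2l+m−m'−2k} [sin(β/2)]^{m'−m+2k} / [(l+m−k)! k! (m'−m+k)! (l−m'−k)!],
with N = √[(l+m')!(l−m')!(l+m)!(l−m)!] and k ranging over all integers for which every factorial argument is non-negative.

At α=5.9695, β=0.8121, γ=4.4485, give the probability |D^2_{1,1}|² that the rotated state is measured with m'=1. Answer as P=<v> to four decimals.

P=0.1007

First d^2_{1,1}(β=0.8121), then the phase factors e^{-i(1)α} and e^{-i(1)γ}:
Half-angle: c=0.918688, s=0.394984. N=√(6·1·6·1)=6.000000
k∈{0,1} keeps every argument non-negative
  k=0: (−1)^0·6.0000/(6)·0.9187^4·0.3950^0 = +0.712316
  k=1: (−1)^1·6.0000/(2)·0.9187^2·0.3950^2 = -0.395017
d^2_{1,1}(0.8121) = +0.712316 -0.395017 = +0.317299
|D^2_{1,1}|² = |d^2_{1,1}(β)|² = (+0.317299)² = 0.100679 (the z-rotation phases have unit modulus)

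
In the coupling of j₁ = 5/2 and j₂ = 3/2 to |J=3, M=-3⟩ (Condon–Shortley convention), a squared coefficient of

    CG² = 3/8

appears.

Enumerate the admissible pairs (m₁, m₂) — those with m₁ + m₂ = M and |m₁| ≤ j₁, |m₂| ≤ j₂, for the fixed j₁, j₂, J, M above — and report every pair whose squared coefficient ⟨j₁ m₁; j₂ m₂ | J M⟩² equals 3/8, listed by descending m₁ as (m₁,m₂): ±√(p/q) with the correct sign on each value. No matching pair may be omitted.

(-3/2,-3/2): +√(3/8)

Admissible pairs with m₁+m₂ = M = -3: (-5/2,-1/2), (-3/2,-3/2)
  (m₁,m₂)=(-3/2,-3/2): CG² = 3/8, CG = +√(3/8)   ← matches the target
  (m₁,m₂)=(-5/2,-1/2): CG² = 5/8, CG = −√(5/8)
Pairs with CG² = 3/8: (-3/2,-3/2): +√(3/8)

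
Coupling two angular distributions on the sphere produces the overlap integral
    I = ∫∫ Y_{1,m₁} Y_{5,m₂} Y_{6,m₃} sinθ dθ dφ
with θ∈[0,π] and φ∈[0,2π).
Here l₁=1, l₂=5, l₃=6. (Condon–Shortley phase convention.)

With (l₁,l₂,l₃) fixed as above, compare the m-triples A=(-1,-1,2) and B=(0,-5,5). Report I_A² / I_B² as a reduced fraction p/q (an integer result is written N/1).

Shared (l₁,l₂,l₃)=(1,5,6): N and (l;000)² cancel in I_A²/I_B².
A: Δ = 0!·2!·10!/13! = 1/858; Racah Σ t=0..0: t=0:+1/34560 = 1/34560; ⇒ 3j(1 5 6; -1 -1 2)² = 14/429, sgn +1
B: Δ = 0!·2!·10!/13! = 1/858; Racah Σ t=0..0: t=0:+1/3628800 = 1/3628800; ⇒ 3j(1 5 6; 0 -5 5)² = 1/78, sgn -1
I_A²/I_B² = (14/429)/(1/78) = 28/11

28/11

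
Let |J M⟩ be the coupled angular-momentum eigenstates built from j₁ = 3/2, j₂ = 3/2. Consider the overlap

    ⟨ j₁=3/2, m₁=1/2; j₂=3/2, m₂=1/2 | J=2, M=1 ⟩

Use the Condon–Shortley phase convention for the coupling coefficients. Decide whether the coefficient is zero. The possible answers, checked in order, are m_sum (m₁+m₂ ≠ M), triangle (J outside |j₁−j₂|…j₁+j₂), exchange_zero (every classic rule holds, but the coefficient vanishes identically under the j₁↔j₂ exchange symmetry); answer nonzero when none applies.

exchange_zero

m-sum: m₁+m₂ = 1/2+1/2 = 1, M = 1  ✓
triangle: |j₁−j₂| = 0 ≤ J = 2 ≤ j₁+j₂ = 3  ✓
exchange: j₁=j₂ and m₁=m₂, and (−1)^(j₁+j₂−J) = (−1)^1 = −1 forces ⟨j₁m₁;j₂m₂|JM⟩ = −⟨j₂m₂;j₁m₁|JM⟩ = −⟨j₁m₁;j₂m₂|JM⟩ ⇒ the coefficient vanishes identically
Racah sum check: Σ_k collapses to 0 ⇒ CG = 0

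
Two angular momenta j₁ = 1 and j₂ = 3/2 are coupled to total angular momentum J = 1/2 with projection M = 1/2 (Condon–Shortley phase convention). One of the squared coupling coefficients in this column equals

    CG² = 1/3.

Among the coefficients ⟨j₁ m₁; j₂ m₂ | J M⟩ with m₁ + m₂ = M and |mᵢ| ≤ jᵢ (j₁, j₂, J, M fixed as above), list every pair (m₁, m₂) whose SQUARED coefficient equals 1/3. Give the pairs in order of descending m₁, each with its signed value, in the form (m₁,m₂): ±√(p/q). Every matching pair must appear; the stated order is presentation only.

(0,1/2): −√(1/3)

Admissible pairs with m₁+m₂ = M = 1/2: (-1,3/2), (0,1/2), (1,-1/2)
  (m₁,m₂)=(1,-1/2): CG² = 1/6, CG = +√(1/6)
  (m₁,m₂)=(0,1/2): CG² = 1/3, CG = −√(1/3)   ← matches the target
  (m₁,m₂)=(-1,3/2): CG² = 1/2, CG = +√(1/2)
Pairs with CG² = 1/3: (0,1/2): −√(1/3)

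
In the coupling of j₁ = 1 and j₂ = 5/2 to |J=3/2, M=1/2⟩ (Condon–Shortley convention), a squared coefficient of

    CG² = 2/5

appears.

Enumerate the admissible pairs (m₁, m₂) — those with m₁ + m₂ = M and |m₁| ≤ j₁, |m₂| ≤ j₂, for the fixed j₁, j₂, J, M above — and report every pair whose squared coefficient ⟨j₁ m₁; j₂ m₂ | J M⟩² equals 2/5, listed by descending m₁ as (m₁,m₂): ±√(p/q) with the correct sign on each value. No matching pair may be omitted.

(0,1/2): −√(2/5); (-1,3/2): +√(2/5)

Admissible pairs with m₁+m₂ = M = 1/2: (-1,3/2), (0,1/2), (1,-1/2)
  (m₁,m₂)=(1,-1/2): CG² = 1/5, CG = +√(1/5)
  (m₁,m₂)=(0,1/2): CG² = 2/5, CG = −√(2/5)   ← matches the target
  (m₁,m₂)=(-1,3/2): CG² = 2/5, CG = +√(2/5)   ← matches the target
Pairs with CG² = 2/5: (0,1/2): −√(2/5); (-1,3/2): +√(2/5)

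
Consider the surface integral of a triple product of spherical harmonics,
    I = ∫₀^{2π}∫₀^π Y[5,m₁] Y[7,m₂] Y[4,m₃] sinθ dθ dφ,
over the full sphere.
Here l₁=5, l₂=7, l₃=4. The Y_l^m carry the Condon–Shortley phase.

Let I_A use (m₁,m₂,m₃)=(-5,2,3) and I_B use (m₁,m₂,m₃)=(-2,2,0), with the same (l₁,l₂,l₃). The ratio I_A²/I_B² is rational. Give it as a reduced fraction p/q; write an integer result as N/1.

189/128

Shared (l₁,l₂,l₃)=(5,7,4): N and (l;000)² cancel in I_A²/I_B².
A: Δ = 8!·2!·6!/17! = 1/6126120; Racah Σ t=8..8: t=8:+1/9676800 = 1/9676800; ⇒ 3j(5 7 4; -5 2 3)² = 27/19448, sgn -1
B: Δ = 8!·2!·6!/17! = 1/6126120; Racah Σ t=5..7: t=5:−1/69120 t=6:+1/51840 t=7:−1/483840 = 1/362880; ⇒ 3j(5 7 4; -2 2 0)² = 16/17017, sgn +1
I_A²/I_B² = (27/19448)/(16/17017) = 189/128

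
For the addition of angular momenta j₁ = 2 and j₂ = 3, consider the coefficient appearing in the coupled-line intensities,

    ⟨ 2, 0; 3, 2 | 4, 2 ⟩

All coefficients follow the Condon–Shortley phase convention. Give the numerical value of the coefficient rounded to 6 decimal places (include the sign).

triangle: 1!*3!*5!/10! = 720/3628800
(j±m)!: 2!*2!*5!*1!*6!*2! = 691200
prefactor² = (2J+1)*Δ*N² = 8640/7
  k=0: +1/(0!*1!*2!*5!*1!*0!) = 1/240
  k=1: −1/(1!*0!*1!*4!*2!*1!) = -1/48
Σ = -1/60  ⇒  CG² = 8640/7*(-1/60)² = 12/35
CG = −√(12/35) = -0.585540

-0.585540  (= −√(12/35))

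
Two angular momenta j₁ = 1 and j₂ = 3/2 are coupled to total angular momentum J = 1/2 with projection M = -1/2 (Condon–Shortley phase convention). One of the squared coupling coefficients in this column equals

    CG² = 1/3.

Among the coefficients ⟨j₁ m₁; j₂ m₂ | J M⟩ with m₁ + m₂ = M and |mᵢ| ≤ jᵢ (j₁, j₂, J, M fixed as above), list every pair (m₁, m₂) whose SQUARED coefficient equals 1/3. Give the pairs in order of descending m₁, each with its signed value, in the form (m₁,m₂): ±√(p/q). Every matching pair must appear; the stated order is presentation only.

(0,-1/2): −√(1/3)

Admissible pairs with m₁+m₂ = M = -1/2: (-1,1/2), (0,-1/2), (1,-3/2)
  (m₁,m₂)=(1,-3/2): CG² = 1/2, CG = +√(1/2)
  (m₁,m₂)=(0,-1/2): CG² = 1/3, CG = −√(1/3)   ← matches the target
  (m₁,m₂)=(-1,1/2): CG² = 1/6, CG = +√(1/6)
Pairs with CG² = 1/3: (0,-1/2): −√(1/3)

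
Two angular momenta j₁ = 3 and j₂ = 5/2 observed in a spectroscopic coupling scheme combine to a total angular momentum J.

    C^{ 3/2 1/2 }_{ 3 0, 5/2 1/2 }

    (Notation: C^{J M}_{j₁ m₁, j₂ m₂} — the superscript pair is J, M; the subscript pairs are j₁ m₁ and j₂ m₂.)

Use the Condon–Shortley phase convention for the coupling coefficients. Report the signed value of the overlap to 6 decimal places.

+0.338062

j₁+j₂−J=4  J+j₁−j₂=2  J−j₁+j₂=1  j₁+j₂+J+1=8
(j₁±m₁, j₂±m₂, J±M) = (3,3,3,2,2,1)
P² = 144/35
sum k=2..3:
  [2] +1/4 = 1/4
  [3] −1/12 = -1/12
S = 1/6
C² = P²·S² = 4/35 ; C = +0.338062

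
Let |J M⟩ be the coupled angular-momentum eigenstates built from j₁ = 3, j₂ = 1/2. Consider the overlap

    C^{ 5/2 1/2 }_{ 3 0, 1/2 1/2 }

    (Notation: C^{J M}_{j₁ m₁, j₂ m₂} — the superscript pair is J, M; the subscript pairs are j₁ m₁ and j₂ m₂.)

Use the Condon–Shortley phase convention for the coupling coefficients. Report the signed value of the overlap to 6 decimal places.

triangle: 1!*5!*0!/7! = 120/5040
(j±m)!: 3!*3!*1!*0!*3!*2! = 432
prefactor² = (2J+1)*Δ*N² = 432/7
  k=1: −1/(1!*0!*2!*0!*3!*0!) = -1/12
Σ = -1/12  ⇒  CG² = 432/7*(-1/12)² = 3/7
CG = −√(3/7) = -0.654654

-0.654654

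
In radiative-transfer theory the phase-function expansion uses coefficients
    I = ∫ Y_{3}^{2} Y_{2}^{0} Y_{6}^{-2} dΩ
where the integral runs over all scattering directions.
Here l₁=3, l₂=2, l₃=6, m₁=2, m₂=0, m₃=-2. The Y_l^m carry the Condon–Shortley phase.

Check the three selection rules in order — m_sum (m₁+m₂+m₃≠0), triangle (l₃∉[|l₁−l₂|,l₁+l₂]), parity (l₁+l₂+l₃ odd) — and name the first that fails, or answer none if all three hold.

m₁+m₂+m₃ = 2 + 0 − 2 = 0  ✓
triangle: need |l₁−l₂| ≤ l₃ ≤ l₁+l₂ = [1,5]; l₃=6 is outside  ✗
parity: l₁+l₂+l₃ = 11 is odd

triangle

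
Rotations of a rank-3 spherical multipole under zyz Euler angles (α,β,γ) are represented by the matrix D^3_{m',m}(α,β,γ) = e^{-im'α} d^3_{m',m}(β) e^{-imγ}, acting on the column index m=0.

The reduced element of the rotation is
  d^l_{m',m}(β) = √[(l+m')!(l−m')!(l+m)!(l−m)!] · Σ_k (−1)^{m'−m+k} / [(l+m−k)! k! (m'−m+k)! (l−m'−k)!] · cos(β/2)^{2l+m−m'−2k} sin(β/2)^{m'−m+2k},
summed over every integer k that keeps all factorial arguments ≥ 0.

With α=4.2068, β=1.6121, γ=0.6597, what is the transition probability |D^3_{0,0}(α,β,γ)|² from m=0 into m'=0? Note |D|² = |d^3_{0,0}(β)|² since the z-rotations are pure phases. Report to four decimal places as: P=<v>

P=0.0038

D^3_{0,0}(4.2068,1.6121,0.6597) = e^{-i·0·4.2068}·d^3_{0,0}(1.6121)·e^{-i·0·0.6597}. Compute d first:
Half-angle: c=0.692354, s=0.721558. N=√(6·6·6·6)=36.000000
k∈{0,1,2,3} keeps every argument non-negative
  k=0: (−1)^0·36.0000/(36)·0.6924^6·0.7216^0 = +0.110146
  k=1: (−1)^1·36.0000/(4)·0.6924^4·0.7216^2 = -1.076708
  k=2: (−1)^2·36.0000/(4)·0.6924^2·0.7216^4 = +1.169456
  k=3: (−1)^3·36.0000/(36)·0.6924^0·0.7216^6 = -0.141133
d^3_{0,0}(1.6121) = +0.110146 -1.076708 +1.169456 -0.141133 = +0.061762
|D^3_{0,0}|² = |d^3_{0,0}(β)|² = (+0.061762)² = 0.003815 (the z-rotation phases have unit modulus)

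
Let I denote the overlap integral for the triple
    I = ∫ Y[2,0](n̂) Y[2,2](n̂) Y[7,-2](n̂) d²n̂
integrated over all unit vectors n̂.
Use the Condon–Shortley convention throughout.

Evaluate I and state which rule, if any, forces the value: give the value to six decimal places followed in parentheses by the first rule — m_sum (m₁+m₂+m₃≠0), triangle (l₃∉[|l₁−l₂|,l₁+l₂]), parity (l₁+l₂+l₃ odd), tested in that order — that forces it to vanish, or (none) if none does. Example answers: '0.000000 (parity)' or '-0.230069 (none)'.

triangle: need 0≤l₃≤4, have 7; I=0

0.000000 (triangle)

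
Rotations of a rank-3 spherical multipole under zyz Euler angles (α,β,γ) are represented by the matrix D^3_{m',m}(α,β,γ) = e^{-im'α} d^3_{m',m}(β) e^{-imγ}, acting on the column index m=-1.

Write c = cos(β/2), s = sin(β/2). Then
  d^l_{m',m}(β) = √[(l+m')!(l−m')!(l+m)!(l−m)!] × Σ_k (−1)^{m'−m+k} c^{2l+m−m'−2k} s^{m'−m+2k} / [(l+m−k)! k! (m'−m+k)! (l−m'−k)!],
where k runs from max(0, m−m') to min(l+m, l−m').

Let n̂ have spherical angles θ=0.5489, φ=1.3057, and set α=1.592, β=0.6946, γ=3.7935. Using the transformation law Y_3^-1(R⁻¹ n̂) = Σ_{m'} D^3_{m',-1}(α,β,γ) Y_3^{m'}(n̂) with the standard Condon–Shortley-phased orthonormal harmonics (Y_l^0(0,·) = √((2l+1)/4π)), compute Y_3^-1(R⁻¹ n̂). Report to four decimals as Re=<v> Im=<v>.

Re=0.2647 Im=-0.0233

Need the full column D^3_{m',-1} for m'=−3..3 at α=1.5920, β=0.6946, γ=3.7935.
cos(β/2)=0.940295, sin(β/2)=0.340360
d^3_{-3,-1}: single k=2 term ⇒ +0.350736;  D = -0.230086+0.264719i
d^3_{-2,-1}: k∈[1..2] ⇒ +0.791152 -0.207319 = +0.583833;  D = +0.448671+0.373571i
d^3_{-1,-1}: k∈[0..2] ⇒ +0.691170 -0.724477 +0.071193 = +0.037886;  D = +0.023619-0.029623i
d^3_{0,-1}: k∈[0..2] ⇒ -0.866663 +0.340660 -0.014878 = -0.540882;  D = +0.429962+0.328155i
d^3_{1,-1}: k∈[0..2] ⇒ +0.543357 -0.094923 +0.001555 = +0.449989;  D = -0.265364+0.363417i
d^3_{2,-1}: k∈[0..1] ⇒ -0.207319 +0.013582 = -0.193737;  D = -0.158852-0.110906i
d^3_{3,-1}: single k=0 term ⇒ +0.045955;  D = +0.025502-0.038229i
Y_3^{m'}(θ=0.5489,φ=1.3057) and Σ D·Y over m':
  (-0.2301+0.2647i)·(-0.0423+0.0415i)  (+0.4487+0.3736i)·(-0.2048-0.1200i)  (+0.0236-0.0296i)·(+0.1166-0.4294i)  (+0.4300+0.3282i)·(+0.2034+0.0000i)  (-0.2654+0.3634i)·(-0.1166-0.4294i)  (-0.1589-0.1109i)·(-0.2048+0.1200i)  (+0.0255-0.0382i)·(+0.0423+0.0415i)
Y_3^-1(R⁻¹ n̂) = +0.264706-0.023270i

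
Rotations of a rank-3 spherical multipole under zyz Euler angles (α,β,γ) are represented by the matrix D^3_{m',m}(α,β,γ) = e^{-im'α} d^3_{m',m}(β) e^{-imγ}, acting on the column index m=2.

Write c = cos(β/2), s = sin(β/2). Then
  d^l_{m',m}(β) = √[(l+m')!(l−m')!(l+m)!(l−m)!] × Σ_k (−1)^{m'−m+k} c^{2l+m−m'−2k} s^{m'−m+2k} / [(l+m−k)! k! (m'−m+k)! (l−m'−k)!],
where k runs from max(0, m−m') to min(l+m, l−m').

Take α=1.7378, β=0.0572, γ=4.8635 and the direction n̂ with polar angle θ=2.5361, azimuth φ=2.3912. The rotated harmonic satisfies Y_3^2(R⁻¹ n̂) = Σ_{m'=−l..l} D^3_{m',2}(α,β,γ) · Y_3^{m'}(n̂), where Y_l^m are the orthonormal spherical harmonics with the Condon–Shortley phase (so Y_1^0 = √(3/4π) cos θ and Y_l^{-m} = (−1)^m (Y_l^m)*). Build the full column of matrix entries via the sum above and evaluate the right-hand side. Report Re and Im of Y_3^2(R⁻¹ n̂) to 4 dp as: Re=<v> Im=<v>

Re=0.1830 Im=0.2363

Need the full column D^3_{m',2} for m'=−3..3 at α=1.7378, β=0.0572, γ=4.8635.
cos(β/2)=0.999591, sin(β/2)=0.028596
d^3_{-3,2}: single k=5 term ⇒ +0.000000;  D = -0.000000+0.000000i
d^3_{-2,2}: k∈[4..5] ⇒ +0.000003 -0.000000 = +0.000003;  D = +0.000003+0.000000i
d^3_{-1,2}: k∈[3..4] ⇒ +0.000148 -0.000000 = +0.000148;  D = -0.000020-0.000146i
d^3_{0,2}: k∈[2..3] ⇒ +0.004472 -0.000004 = +0.004468;  D = -0.004265+0.001330i
d^3_{1,2}: k∈[1..2] ⇒ +0.090244 -0.000148 = +0.090096;  D = +0.040741+0.080359i
d^3_{2,2}: k∈[0..1] ⇒ +0.997549 -0.004082 = +0.993467;  D = +0.799087-0.590285i
d^3_{3,2}: single k=0 term ⇒ -0.069903;  D = +0.050302+0.048539i
Y_3^{m'}(θ=2.5361,φ=2.3912) and Σ D·Y over m':
  (-0.0000+0.0000i)·(+0.0484-0.0598i)  (+0.0000+0.0000i)·(-0.0190-0.2715i)  (-0.0000-0.0001i)·(-0.3202-0.2986i)  (-0.0043+0.0013i)·(-0.1167+0.0000i)  (+0.0407+0.0804i)·(+0.3202-0.2986i)  (+0.7991-0.5903i)·(-0.0190+0.2715i)  (+0.0503+0.0485i)·(-0.0484-0.0598i)
Y_3^2(R⁻¹ n̂) = +0.183043+0.236341i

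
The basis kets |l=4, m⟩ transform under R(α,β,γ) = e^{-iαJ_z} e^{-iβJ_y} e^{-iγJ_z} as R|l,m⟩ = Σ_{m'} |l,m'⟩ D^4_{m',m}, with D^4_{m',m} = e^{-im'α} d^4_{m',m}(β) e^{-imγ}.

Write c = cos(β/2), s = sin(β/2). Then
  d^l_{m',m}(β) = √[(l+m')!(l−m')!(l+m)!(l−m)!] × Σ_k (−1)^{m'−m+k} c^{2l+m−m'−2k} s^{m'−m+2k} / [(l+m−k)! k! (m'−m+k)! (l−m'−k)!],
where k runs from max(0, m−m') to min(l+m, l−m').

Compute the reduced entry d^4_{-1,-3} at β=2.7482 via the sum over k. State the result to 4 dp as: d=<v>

d=-0.0174

d^4_{-1,-3}(β=2.7482) via the finite sum:
With c≡cos(β/2)=0.195430 and s≡sin(β/2)=0.980718, N=[6·120·1·5040]^{1/2}=1904.940944
k: max(0,(-3)−(-1))=0 … min(4+(-3),4−(-1))=1
  k=0: (−1)^2·1904.9409/(240)·0.1954^6·0.9807^2 = +0.000425
  k=1: (−1)^3·1904.9409/(144)·0.1954^4·0.9807^4 = -0.017851
d^4_{-1,-3}(2.7482) = +0.000425 -0.017851 = -0.017426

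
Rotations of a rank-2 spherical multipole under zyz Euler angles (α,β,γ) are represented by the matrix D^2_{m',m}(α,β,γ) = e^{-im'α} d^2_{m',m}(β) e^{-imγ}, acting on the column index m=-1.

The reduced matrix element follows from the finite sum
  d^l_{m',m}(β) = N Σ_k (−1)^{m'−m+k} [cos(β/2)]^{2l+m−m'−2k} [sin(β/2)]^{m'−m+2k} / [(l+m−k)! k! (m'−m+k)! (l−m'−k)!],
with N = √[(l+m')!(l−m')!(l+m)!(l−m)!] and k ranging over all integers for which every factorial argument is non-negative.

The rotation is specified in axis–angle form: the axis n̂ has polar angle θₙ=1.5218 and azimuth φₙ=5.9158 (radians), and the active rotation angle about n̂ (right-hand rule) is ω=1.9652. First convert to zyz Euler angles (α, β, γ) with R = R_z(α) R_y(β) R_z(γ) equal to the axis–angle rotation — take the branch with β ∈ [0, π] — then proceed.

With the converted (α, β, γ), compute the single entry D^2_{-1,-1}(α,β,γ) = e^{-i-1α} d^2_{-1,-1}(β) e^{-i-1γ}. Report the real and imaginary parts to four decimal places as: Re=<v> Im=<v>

Axis–angle → zyz. n̂ = (sinθₙcosφₙ, sinθₙsinφₙ, cosθₙ) = (+0.932150, -0.358745, +0.048977), ω = 1.9652.
R = I cosω + sinω [n̂]ₓ + (1−cosω) n̂n̂ᵀ gives
  R = [+0.818528, -0.508118, -0.268007; -0.417685, -0.206106, -0.884906; +0.394399, +0.836263, -0.380937]
β = atan2(√(R₁₃²+R₂₃²), R₃₃) = 1.961606; α = atan2(R₂₃, R₁₃) mod 2π = 4.418306; γ = atan2(R₃₂, −R₃₁) mod 2π = 2.011484
Split into d^2_{-1,-1}(β=1.9616) × two z-phases.
Half-angle: c=0.556355, s=0.830944. N=√(1·6·1·6)=6.000000
Admissible k: 0..1 (factorial args all ≥0)
  k=0: (−1)^0·6.0000/(6)·0.5564^4·0.8309^0 = +0.095810
  k=1: (−1)^1·6.0000/(2)·0.5564^2·0.8309^2 = -0.641165
d^2_{-1,-1}(1.9616) = +0.095810 -0.641165 = -0.545355
Attach z-rotation phases: D = e^{-i(-1)(4.4183)}·(-0.545355)·e^{-i(-1)(2.0115)} = -0.539505-0.079666i

Re=-0.5395 Im=-0.0797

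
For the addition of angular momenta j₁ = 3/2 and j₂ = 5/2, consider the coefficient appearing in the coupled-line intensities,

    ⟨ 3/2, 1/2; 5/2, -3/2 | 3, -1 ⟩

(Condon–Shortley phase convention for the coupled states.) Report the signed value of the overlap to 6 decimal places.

+√(49/120) = +0.639010

triangle: 1!×2!×4!/8! = 48/40320
(j±m)!: 2!×1!×1!×4!×2!×4! = 2304
prefactor² = (2J+1)×Δ×N² = 96/5
  k=0: +1/(0!×1!×1!×1!×1!×3!) = 1/6
  k=1: −1/(1!×0!×0!×0!×2!×4!) = -1/48
Σ = 7/48  ⇒  CG² = 96/5×(7/48)² = 49/120
CG = +√(49/120) = +0.639010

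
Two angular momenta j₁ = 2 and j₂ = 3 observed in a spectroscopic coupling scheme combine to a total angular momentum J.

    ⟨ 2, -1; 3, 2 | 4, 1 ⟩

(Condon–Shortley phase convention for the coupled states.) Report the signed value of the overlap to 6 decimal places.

−√(7/20) ≈ -0.591608

triangle: 1!×3!×5!/10! = 720/3628800
(j±m)!: 1!×3!×5!×1!×5!×3! = 518400
prefactor² = (2J+1)×Δ×N² = 6480/7
  k=0: +1/(0!×1!×3!×5!×0!×0!) = 1/720
  k=1: −1/(1!×0!×2!×4!×1!×1!) = -1/48
Σ = -7/360  ⇒  CG² = 6480/7×(-7/360)² = 7/20
CG = −√(7/20) = -0.591608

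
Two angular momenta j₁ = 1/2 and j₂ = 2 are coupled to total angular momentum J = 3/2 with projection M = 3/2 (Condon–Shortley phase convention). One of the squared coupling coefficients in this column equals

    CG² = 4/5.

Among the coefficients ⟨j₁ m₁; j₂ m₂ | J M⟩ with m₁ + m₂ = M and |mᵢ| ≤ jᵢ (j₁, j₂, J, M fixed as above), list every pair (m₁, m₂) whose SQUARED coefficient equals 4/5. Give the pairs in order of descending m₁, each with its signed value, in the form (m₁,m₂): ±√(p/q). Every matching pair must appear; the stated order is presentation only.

(-1/2,2): −√(4/5)

Admissible pairs with m₁+m₂ = M = 3/2: (-1/2,2), (1/2,1)
  (m₁,m₂)=(1/2,1): CG² = 1/5, CG = +√(1/5)
  (m₁,m₂)=(-1/2,2): CG² = 4/5, CG = −√(4/5)   ← matches the target
Pairs with CG² = 4/5: (-1/2,2): −√(4/5)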